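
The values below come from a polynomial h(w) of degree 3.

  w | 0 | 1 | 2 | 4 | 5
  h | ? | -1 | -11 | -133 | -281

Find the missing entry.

-1

The 4 known values determine h uniquely (degree ≤ 3).
Evaluate each Lagrange basis at w = 0:
L_0(0) = (-2)·(-4)·(-5)/[(-1)·(-3)·(-4)] = 10/3
L_1(0) = (-1)·(-4)·(-5)/[(1)·(-2)·(-3)] = -10/3
L_2(0) = (-1)·(-2)·(-5)/[(3)·(2)·(-1)] = 5/3
L_3(0) = (-1)·(-2)·(-4)/[(4)·(3)·(1)] = -2/3
Sum: (-1)·(10/3) + (-11)·(-10/3) + (-133)·(5/3) + (-281)·(-2/3) = -1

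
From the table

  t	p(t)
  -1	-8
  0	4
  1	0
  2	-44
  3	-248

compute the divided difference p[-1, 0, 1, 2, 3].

-4

p[-1,0] = (4 - (-8)) / (0 - (-1)) = 12
p[0,1] = (0 - 4) / (1 - 0) = -4
p[1,2] = (-44 - 0) / (2 - 1) = -44
p[2,3] = (-248 - (-44)) / (3 - 2) = -204
p[-1,0,1] = (-4 - 12) / (1 - (-1)) = -8
p[0,1,2] = (-44 - (-4)) / (2 - 0) = -20
p[1,2,3] = (-204 - (-44)) / (3 - 1) = -80
p[-1,0,1,2] = (-20 - (-8)) / (2 - (-1)) = -4
p[0,1,2,3] = (-80 - (-20)) / (3 - 0) = -20
p[-1,0,1,2,3] = (-20 - (-4)) / (3 - (-1)) = -4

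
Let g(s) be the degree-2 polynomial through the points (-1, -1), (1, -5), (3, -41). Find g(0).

L_0(0) = (-1)·(-3)/[(-2)·(-4)] = 3/8
L_1(0) = (1)·(-3)/[(2)·(-2)] = 3/4
L_2(0) = (1)·(-1)/[(4)·(2)] = -1/8
Sum: (-1)·(3/8) + (-5)·(3/4) + (-41)·(-1/8) = 1

1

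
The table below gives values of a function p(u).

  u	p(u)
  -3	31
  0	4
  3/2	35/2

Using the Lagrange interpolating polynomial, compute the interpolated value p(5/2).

73/2

L_0(5/2) = (5/2)·(1)/[(-3)·(-9/2)] = 5/27
L_1(5/2) = (11/2)·(1)/[(3)·(-3/2)] = -11/9
L_2(5/2) = (11/2)·(5/2)/[(9/2)·(3/2)] = 55/27
Sum: 31·(5/27) + 4·(-11/9) + 35/2·(55/27) = 73/2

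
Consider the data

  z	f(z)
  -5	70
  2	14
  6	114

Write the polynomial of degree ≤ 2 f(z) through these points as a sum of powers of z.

f(z) = 3z^2 + z

Newton's divided differences:
f[-5,2] = (14 - 70) / (2 - (-5)) = -8
f[2,6] = (114 - 14) / (6 - 2) = 25
f[-5,2,6] = (25 - (-8)) / (6 - (-5)) = 3
f(z) = 70 + (-8)·(z + 5) + 3·(z + 5)(z - 2)
Expanding: f(z) = 3z^2 + z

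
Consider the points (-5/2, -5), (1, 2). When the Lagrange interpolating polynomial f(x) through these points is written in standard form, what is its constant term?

Build the Lagrange basis polynomials:
L_0(x) = (x - 1) / [-7/2] = -(2/7)x + 2/7
L_1(x) = (x + 5/2) / [7/2] = (2/7)x + 5/7
f(x) = (-5)·L_0 + 2·L_1
Only the constant term is needed; take it from each L_i and combine:
(-5)·(2/7) + 2·(5/7) = 0

0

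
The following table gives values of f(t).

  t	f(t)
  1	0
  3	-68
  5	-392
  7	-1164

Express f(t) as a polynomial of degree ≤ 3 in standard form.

f(t) = -4t^3 + 4t^2 + 2t - 2

Newton's divided differences:
f[1,3] = (-68 - 0) / (3 - 1) = -34
f[3,5] = (-392 - (-68)) / (5 - 3) = -162
f[5,7] = (-1164 - (-392)) / (7 - 5) = -386
f[1,3,5] = (-162 - (-34)) / (5 - 1) = -32
f[3,5,7] = (-386 - (-162)) / (7 - 3) = -56
f[1,3,5,7] = (-56 - (-32)) / (7 - 1) = -4
f(t) = (-34)·(t - 1) + (-32)·(t - 1)(t - 3) + (-4)·(t - 1)(t - 3)(t - 5)
Expanding: f(t) = -4t^3 + 4t^2 + 2t - 2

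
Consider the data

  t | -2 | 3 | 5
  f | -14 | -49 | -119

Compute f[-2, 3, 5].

f[-2,3] = (-49 - (-14)) / (3 - (-2)) = -7
f[3,5] = (-119 - (-49)) / (5 - 3) = -35
f[-2,3,5] = (-35 - (-7)) / (5 - (-2)) = -4

-4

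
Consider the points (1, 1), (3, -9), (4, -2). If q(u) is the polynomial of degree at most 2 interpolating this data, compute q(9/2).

9/2

Evaluate each Lagrange basis at u = 9/2:
L_0(9/2) = (3/2)·(1/2)/[(-2)·(-3)] = 1/8
L_1(9/2) = (7/2)·(1/2)/[(2)·(-1)] = -7/8
L_2(9/2) = (7/2)·(3/2)/[(3)·(1)] = 7/4
Sum: 1·(1/8) + (-9)·(-7/8) + (-2)·(7/4) = 9/2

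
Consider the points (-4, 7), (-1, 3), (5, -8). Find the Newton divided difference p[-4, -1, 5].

-1/18

p[-4,-1] = (3 - 7) / (-1 - (-4)) = -4/3
p[-1,5] = (-8 - 3) / (5 - (-1)) = -11/6
p[-4,-1,5] = (-11/6 - (-4/3)) / (5 - (-4)) = -1/18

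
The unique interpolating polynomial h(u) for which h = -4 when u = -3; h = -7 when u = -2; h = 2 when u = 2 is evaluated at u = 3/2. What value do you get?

-77/80

Evaluate each Lagrange basis at u = 3/2:
L_0(3/2) = (7/2)·(-1/2)/[(-1)·(-5)] = -7/20
L_1(3/2) = (9/2)·(-1/2)/[(1)·(-4)] = 9/16
L_2(3/2) = (9/2)·(7/2)/[(5)·(4)] = 63/80
Sum: (-4)·(-7/20) + (-7)·(9/16) + 2·(63/80) = -77/80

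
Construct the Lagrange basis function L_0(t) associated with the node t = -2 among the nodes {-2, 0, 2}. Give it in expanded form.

L_0(t) = (1/8)t^2 - (1/4)t

L_0(t) = t(t - 2) / [(-2)·(-4)]
       = (t^2 - 2t) / (8)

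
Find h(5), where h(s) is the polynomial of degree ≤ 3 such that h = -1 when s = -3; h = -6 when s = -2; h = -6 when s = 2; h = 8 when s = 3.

L_0(5) = (7)·(3)·(2)/[(-1)·(-5)·(-6)] = -7/5
L_1(5) = (8)·(3)·(2)/[(1)·(-4)·(-5)] = 12/5
L_2(5) = (8)·(7)·(2)/[(5)·(4)·(-1)] = -28/5
L_3(5) = (8)·(7)·(3)/[(6)·(5)·(1)] = 28/5
Sum: (-1)·(-7/5) + (-6)·(12/5) + (-6)·(-28/5) + 8·(28/5) = 327/5

327/5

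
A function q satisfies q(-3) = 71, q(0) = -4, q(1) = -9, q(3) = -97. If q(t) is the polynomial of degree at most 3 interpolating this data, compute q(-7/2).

927/8

Evaluate each Lagrange basis at t = -7/2:
L_0(-7/2) = (-7/2)·(-9/2)·(-13/2)/[(-3)·(-4)·(-6)] = 91/64
L_1(-7/2) = (-1/2)·(-9/2)·(-13/2)/[(3)·(-1)·(-3)] = -13/8
L_2(-7/2) = (-1/2)·(-7/2)·(-13/2)/[(4)·(1)·(-2)] = 91/64
L_3(-7/2) = (-1/2)·(-7/2)·(-9/2)/[(6)·(3)·(2)] = -7/32
Sum: 71·(91/64) + (-4)·(-13/8) + (-9)·(91/64) + (-97)·(-7/32) = 927/8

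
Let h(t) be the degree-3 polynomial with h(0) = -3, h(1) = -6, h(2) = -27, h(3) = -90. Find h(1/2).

-15/4

Evaluate each Lagrange basis at t = 1/2:
L_0(1/2) = (-1/2)·(-3/2)·(-5/2)/[(-1)·(-2)·(-3)] = 5/16
L_1(1/2) = (1/2)·(-3/2)·(-5/2)/[(1)·(-1)·(-2)] = 15/16
L_2(1/2) = (1/2)·(-1/2)·(-5/2)/[(2)·(1)·(-1)] = -5/16
L_3(1/2) = (1/2)·(-1/2)·(-3/2)/[(3)·(2)·(1)] = 1/16
Sum: (-3)·(5/16) + (-6)·(15/16) + (-27)·(-5/16) + (-90)·(1/16) = -15/4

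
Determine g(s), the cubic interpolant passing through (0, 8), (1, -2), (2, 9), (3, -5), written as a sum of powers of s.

g(s) = -(23/3)s^3 + (67/2)s^2 - (215/6)s + 8

Build the Lagrange basis polynomials:
L_0(s) = (s - 1)(s - 2)(s - 3) / [-6] = -(1/6)s^3 + s^2 - (11/6)s + 1
L_1(s) = s(s - 2)(s - 3) / [2] = (1/2)s^3 - (5/2)s^2 + 3s
L_2(s) = s(s - 1)(s - 3) / [-2] = -(1/2)s^3 + 2s^2 - (3/2)s
L_3(s) = s(s - 1)(s - 2) / [6] = (1/6)s^3 - (1/2)s^2 + (1/3)s
g(s) = 8·L_0 + (-2)·L_1 + 9·L_2 + (-5)·L_3
  8·L_0(s) = -(4/3)s^3 + 8s^2 - (44/3)s + 8
  (-2)·L_1(s) = -s^3 + 5s^2 - 6s
  9·L_2(s) = -(9/2)s^3 + 18s^2 - (27/2)s
  (-5)·L_3(s) = -(5/6)s^3 + (5/2)s^2 - (5/3)s
Adding term by term: -(23/3)s^3 + (67/2)s^2 - (215/6)s + 8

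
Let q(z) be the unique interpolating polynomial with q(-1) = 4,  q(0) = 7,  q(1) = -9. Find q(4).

Evaluate each Lagrange basis at z = 4:
L_0(4) = (4)·(3)/[(-1)·(-2)] = 6
L_1(4) = (5)·(3)/[(1)·(-1)] = -15
L_2(4) = (5)·(4)/[(2)·(1)] = 10
Sum: 4·(6) + 7·(-15) + (-9)·(10) = -171

-171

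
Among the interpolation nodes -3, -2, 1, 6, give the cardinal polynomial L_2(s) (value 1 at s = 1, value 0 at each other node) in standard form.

L_2(s) = (s + 3)(s + 2)(s - 6) / [(4)·(3)·(-5)]
       = (s^3 - s^2 - 24s - 36) / (-60)

L_2(s) = -(1/60)s^3 + (1/60)s^2 + (2/5)s + 3/5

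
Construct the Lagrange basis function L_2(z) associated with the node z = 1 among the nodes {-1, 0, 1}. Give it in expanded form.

L_2(z) = (z + 1)z / [(2)·(1)]
       = (z^2 + z) / (2)

L_2(z) = (1/2)z^2 + (1/2)z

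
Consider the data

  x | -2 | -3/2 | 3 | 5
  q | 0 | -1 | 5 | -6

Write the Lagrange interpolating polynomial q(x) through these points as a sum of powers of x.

Build the Lagrange basis polynomials:
L_0(x) = (x + 3/2)(x - 3)(x - 5) / [-35/2] = -(2/35)x^3 + (13/35)x^2 - (6/35)x - 9/7
L_1(x) = (x + 2)(x - 3)(x - 5) / [117/8] = (8/117)x^3 - (16/39)x^2 - (8/117)x + 80/39
L_2(x) = (x + 2)(x + 3/2)(x - 5) / [-45] = -(1/45)x^3 + (1/30)x^2 + (29/90)x + 1/3
L_3(x) = (x + 2)(x + 3/2)(x - 3) / [91] = (1/91)x^3 + (1/182)x^2 - (15/182)x - 9/91
q(x) = 0·L_0 + (-1)·L_1 + 5·L_2 + (-6)·L_3
  0·L_0(x) = 0
  (-1)·L_1(x) = -(8/117)x^3 + (16/39)x^2 + (8/117)x - 80/39
  5·L_2(x) = -(1/9)x^3 + (1/6)x^2 + (29/18)x + 5/3
  (-6)·L_3(x) = -(6/91)x^3 - (3/91)x^2 + (45/91)x + 54/91
Adding term by term: -(67/273)x^3 + (99/182)x^2 + (1187/546)x + 19/91

q(x) = -(67/273)x^3 + (99/182)x^2 + (1187/546)x + 19/91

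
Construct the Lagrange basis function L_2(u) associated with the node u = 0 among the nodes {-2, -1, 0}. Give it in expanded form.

L_2(u) = (u + 2)(u + 1) / [(2)·(1)]
       = (u^2 + 3u + 2) / (2)

L_2(u) = (1/2)u^2 + (3/2)u + 1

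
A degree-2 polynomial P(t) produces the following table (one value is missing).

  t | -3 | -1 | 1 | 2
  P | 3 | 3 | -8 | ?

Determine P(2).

The 3 known values determine P uniquely (degree ≤ 2).
Evaluate each Lagrange basis at t = 2:
L_0(2) = (3)·(1)/[(-2)·(-4)] = 3/8
L_1(2) = (5)·(1)/[(2)·(-2)] = -5/4
L_2(2) = (5)·(3)/[(4)·(2)] = 15/8
Sum: 3·(3/8) + 3·(-5/4) + (-8)·(15/8) = -141/8

-141/8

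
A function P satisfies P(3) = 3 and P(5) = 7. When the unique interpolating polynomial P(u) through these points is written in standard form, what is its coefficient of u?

The leading coefficient equals the top divided difference P[3,5].
P[3,5] = (7 - 3) / (5 - 3) = 2

2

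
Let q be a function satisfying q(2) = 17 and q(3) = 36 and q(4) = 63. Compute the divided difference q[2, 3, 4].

4

q[2,3] = (36 - 17) / (3 - 2) = 19
q[3,4] = (63 - 36) / (4 - 3) = 27
q[2,3,4] = (27 - 19) / (4 - 2) = 4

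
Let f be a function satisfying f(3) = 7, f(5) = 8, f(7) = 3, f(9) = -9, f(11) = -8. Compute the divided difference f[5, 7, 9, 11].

f[5,7] = (3 - 8) / (7 - 5) = -5/2
f[7,9] = (-9 - 3) / (9 - 7) = -6
f[9,11] = (-8 - (-9)) / (11 - 9) = 1/2
f[5,7,9] = (-6 - (-5/2)) / (9 - 5) = -7/8
f[7,9,11] = (1/2 - (-6)) / (11 - 7) = 13/8
f[5,7,9,11] = (13/8 - (-7/8)) / (11 - 5) = 5/12

5/12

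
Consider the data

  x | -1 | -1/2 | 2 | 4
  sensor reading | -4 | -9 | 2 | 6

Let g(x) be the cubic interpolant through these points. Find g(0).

Using Newton's divided-difference form:
g[-1,-1/2] = (-9 - (-4)) / (-1/2 - (-1)) = -10
g[-1/2,2] = (2 - (-9)) / (2 - (-1/2)) = 22/5
g[2,4] = (6 - 2) / (4 - 2) = 2
g[-1,-1/2,2] = (22/5 - (-10)) / (2 - (-1)) = 24/5
g[-1/2,2,4] = (2 - 22/5) / (4 - (-1/2)) = -8/15
g[-1,-1/2,2,4] = (-8/15 - 24/5) / (4 - (-1)) = -16/15
g(0) = -4 + (-10)·(1) + (24/5)·(1)·(1/2) + (-16/15)·(1)·(1/2)·(-2) = -158/15

-158/15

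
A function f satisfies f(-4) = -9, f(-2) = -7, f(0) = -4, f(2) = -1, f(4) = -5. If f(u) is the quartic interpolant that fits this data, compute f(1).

-141/64

Using Newton's divided-difference form:
f[-4,-2] = (-7 - (-9)) / (-2 - (-4)) = 1
f[-2,0] = (-4 - (-7)) / (0 - (-2)) = 3/2
f[0,2] = (-1 - (-4)) / (2 - 0) = 3/2
f[2,4] = (-5 - (-1)) / (4 - 2) = -2
f[-4,-2,0] = (3/2 - 1) / (0 - (-4)) = 1/8
f[-2,0,2] = (3/2 - 3/2) / (2 - (-2)) = 0
f[0,2,4] = (-2 - 3/2) / (4 - 0) = -7/8
f[-4,-2,0,2] = (0 - 1/8) / (2 - (-4)) = -1/48
f[-2,0,2,4] = (-7/8 - 0) / (4 - (-2)) = -7/48
f[-4,-2,0,2,4] = (-7/48 - (-1/48)) / (4 - (-4)) = -1/64
f(1) = -9 + 1·(5) + (1/8)·(5)·(3) + (-1/48)·(5)·(3)·(1) + (-1/64)·(5)·(3)·(1)·(-1) = -141/64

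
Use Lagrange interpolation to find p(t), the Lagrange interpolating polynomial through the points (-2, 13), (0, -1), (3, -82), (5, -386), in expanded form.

Build the Lagrange basis polynomials:
L_0(t) = t(t - 3)(t - 5) / [-70] = -(1/70)t^3 + (4/35)t^2 - (3/14)t
L_1(t) = (t + 2)(t - 3)(t - 5) / [30] = (1/30)t^3 - (1/5)t^2 - (1/30)t + 1
L_2(t) = (t + 2)t(t - 5) / [-30] = -(1/30)t^3 + (1/10)t^2 + (1/3)t
L_3(t) = (t + 2)t(t - 3) / [70] = (1/70)t^3 - (1/70)t^2 - (3/35)t
p(t) = 13·L_0 + (-1)·L_1 + (-82)·L_2 + (-386)·L_3
  13·L_0(t) = -(13/70)t^3 + (52/35)t^2 - (39/14)t
  (-1)·L_1(t) = -(1/30)t^3 + (1/5)t^2 + (1/30)t - 1
  (-82)·L_2(t) = (41/15)t^3 - (41/5)t^2 - (82/3)t
  (-386)·L_3(t) = -(193/35)t^3 + (193/35)t^2 + (1158/35)t
Adding term by term: -3t^3 - t^2 + 3t - 1

p(t) = -3t^3 - t^2 + 3t - 1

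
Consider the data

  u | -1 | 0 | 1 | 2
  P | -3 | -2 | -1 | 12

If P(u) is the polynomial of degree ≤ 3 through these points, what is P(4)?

Using Newton's divided-difference form:
P[-1,0] = (-2 - (-3)) / (0 - (-1)) = 1
P[0,1] = (-1 - (-2)) / (1 - 0) = 1
P[1,2] = (12 - (-1)) / (2 - 1) = 13
P[-1,0,1] = (1 - 1) / (1 - (-1)) = 0
P[0,1,2] = (13 - 1) / (2 - 0) = 6
P[-1,0,1,2] = (6 - 0) / (2 - (-1)) = 2
P(4) = -3 + 1·(5) + 0·(5)·(4) + 2·(5)·(4)·(3) = 122

122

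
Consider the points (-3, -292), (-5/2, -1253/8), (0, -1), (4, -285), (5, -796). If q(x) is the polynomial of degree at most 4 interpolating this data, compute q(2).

Evaluate each Lagrange basis at x = 2:
L_0(2) = (9/2)·(2)·(-2)·(-3)/[(-1/2)·(-3)·(-7)·(-8)] = 9/14
L_1(2) = (5)·(2)·(-2)·(-3)/[(1/2)·(-5/2)·(-13/2)·(-15/2)] = -64/65
L_2(2) = (5)·(9/2)·(-2)·(-3)/[(3)·(5/2)·(-4)·(-5)] = 9/10
L_3(2) = (5)·(9/2)·(2)·(-3)/[(7)·(13/2)·(4)·(-1)] = 135/182
L_4(2) = (5)·(9/2)·(2)·(-2)/[(8)·(15/2)·(5)·(1)] = -3/10
Sum: (-292)·(9/14) + (-1253/8)·(-64/65) + (-1)·(9/10) + (-285)·(135/182) + (-796)·(-3/10) = -7

-7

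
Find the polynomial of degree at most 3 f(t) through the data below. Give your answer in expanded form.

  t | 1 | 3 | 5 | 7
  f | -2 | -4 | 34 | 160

f(t) = t^3 - 4t^2 + 2t - 1

Newton's divided differences:
f[1,3] = (-4 - (-2)) / (3 - 1) = -1
f[3,5] = (34 - (-4)) / (5 - 3) = 19
f[5,7] = (160 - 34) / (7 - 5) = 63
f[1,3,5] = (19 - (-1)) / (5 - 1) = 5
f[3,5,7] = (63 - 19) / (7 - 3) = 11
f[1,3,5,7] = (11 - 5) / (7 - 1) = 1
f(t) = -2 + (-1)·(t - 1) + 5·(t - 1)(t - 3) + 1·(t - 1)(t - 3)(t - 5)
Expanding: f(t) = t^3 - 4t^2 + 2t - 1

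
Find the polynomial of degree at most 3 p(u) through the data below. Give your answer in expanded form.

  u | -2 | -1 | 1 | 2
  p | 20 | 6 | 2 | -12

Newton's divided differences:
p[-2,-1] = (6 - 20) / (-1 - (-2)) = -14
p[-1,1] = (2 - 6) / (1 - (-1)) = -2
p[1,2] = (-12 - 2) / (2 - 1) = -14
p[-2,-1,1] = (-2 - (-14)) / (1 - (-2)) = 4
p[-1,1,2] = (-14 - (-2)) / (2 - (-1)) = -4
p[-2,-1,1,2] = (-4 - 4) / (2 - (-2)) = -2
p(u) = 20 + (-14)·(u + 2) + 4·(u + 2)(u + 1) + (-2)·(u + 2)(u + 1)(u - 1)
Expanding: p(u) = -2u^3 + 4

p(u) = -2u^3 + 4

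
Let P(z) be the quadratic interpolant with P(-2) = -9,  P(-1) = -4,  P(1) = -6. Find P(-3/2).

-6

Evaluate each Lagrange basis at z = -3/2:
L_0(-3/2) = (-1/2)·(-5/2)/[(-1)·(-3)] = 5/12
L_1(-3/2) = (1/2)·(-5/2)/[(1)·(-2)] = 5/8
L_2(-3/2) = (1/2)·(-1/2)/[(3)·(2)] = -1/24
Sum: (-9)·(5/12) + (-4)·(5/8) + (-6)·(-1/24) = -6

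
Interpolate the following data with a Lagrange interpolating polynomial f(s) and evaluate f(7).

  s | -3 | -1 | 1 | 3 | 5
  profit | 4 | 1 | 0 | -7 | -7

Evaluate each Lagrange basis at s = 7:
L_0(7) = (8)·(6)·(4)·(2)/[(-2)·(-4)·(-6)·(-8)] = 1
L_1(7) = (10)·(6)·(4)·(2)/[(2)·(-2)·(-4)·(-6)] = -5
L_2(7) = (10)·(8)·(4)·(2)/[(4)·(2)·(-2)·(-4)] = 10
L_3(7) = (10)·(8)·(6)·(2)/[(6)·(4)·(2)·(-2)] = -10
L_4(7) = (10)·(8)·(6)·(4)/[(8)·(6)·(4)·(2)] = 5
Sum: 4·(1) + 1·(-5) + 0 + (-7)·(-10) + (-7)·(5) = 34

34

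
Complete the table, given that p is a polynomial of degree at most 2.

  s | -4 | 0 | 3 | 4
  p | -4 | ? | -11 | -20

4

The 3 known values determine p uniquely (degree ≤ 2).
Evaluate each Lagrange basis at s = 0:
L_0(0) = (-3)·(-4)/[(-7)·(-8)] = 3/14
L_1(0) = (4)·(-4)/[(7)·(-1)] = 16/7
L_2(0) = (4)·(-3)/[(8)·(1)] = -3/2
Sum: (-4)·(3/14) + (-11)·(16/7) + (-20)·(-3/2) = 4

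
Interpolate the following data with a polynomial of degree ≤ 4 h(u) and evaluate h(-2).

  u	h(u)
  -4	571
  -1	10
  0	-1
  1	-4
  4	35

65

Evaluate each Lagrange basis at u = -2:
L_0(-2) = (-1)·(-2)·(-3)·(-6)/[(-3)·(-4)·(-5)·(-8)] = 3/40
L_1(-2) = (2)·(-2)·(-3)·(-6)/[(3)·(-1)·(-2)·(-5)] = 12/5
L_2(-2) = (2)·(-1)·(-3)·(-6)/[(4)·(1)·(-1)·(-4)] = -9/4
L_3(-2) = (2)·(-1)·(-2)·(-6)/[(5)·(2)·(1)·(-3)] = 4/5
L_4(-2) = (2)·(-1)·(-2)·(-3)/[(8)·(5)·(4)·(3)] = -1/40
Sum: 571·(3/40) + 10·(12/5) + (-1)·(-9/4) + (-4)·(4/5) + 35·(-1/40) = 65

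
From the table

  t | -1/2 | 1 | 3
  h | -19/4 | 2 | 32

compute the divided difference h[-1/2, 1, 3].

h[-1/2,1] = (2 - (-19/4)) / (1 - (-1/2)) = 9/2
h[1,3] = (32 - 2) / (3 - 1) = 15
h[-1/2,1,3] = (15 - 9/2) / (3 - (-1/2)) = 3

3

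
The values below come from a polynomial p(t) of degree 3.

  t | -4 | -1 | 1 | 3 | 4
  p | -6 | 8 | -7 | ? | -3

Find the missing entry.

-181/15

The 4 known values determine p uniquely (degree ≤ 3).
Evaluate each Lagrange basis at t = 3:
L_0(3) = (4)·(2)·(-1)/[(-3)·(-5)·(-8)] = 1/15
L_1(3) = (7)·(2)·(-1)/[(3)·(-2)·(-5)] = -7/15
L_2(3) = (7)·(4)·(-1)/[(5)·(2)·(-3)] = 14/15
L_3(3) = (7)·(4)·(2)/[(8)·(5)·(3)] = 7/15
Sum: (-6)·(1/15) + 8·(-7/15) + (-7)·(14/15) + (-3)·(7/15) = -181/15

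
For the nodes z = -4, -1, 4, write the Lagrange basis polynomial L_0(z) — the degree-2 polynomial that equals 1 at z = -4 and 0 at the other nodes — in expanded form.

L_0(z) = (1/24)z^2 - (1/8)z - 1/6

L_0(z) = (z + 1)(z - 4) / [(-3)·(-8)]
       = (z^2 - 3z - 4) / (24)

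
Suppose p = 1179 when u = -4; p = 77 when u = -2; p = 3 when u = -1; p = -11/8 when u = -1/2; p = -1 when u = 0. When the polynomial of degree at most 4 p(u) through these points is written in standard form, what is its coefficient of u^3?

L_0(u) = (u + 2)(u + 1)(u + 1/2)u / [84] = (1/84)u^4 + (1/24)u^3 + (1/24)u^2 + (1/84)u
L_1(u) = (u + 4)(u + 1)(u + 1/2)u / [-6] = -(1/6)u^4 - (11/12)u^3 - (13/12)u^2 - (1/3)u
L_2(u) = (u + 4)(u + 2)(u + 1/2)u / [3/2] = (2/3)u^4 + (13/3)u^3 + (22/3)u^2 + (8/3)u
L_3(u) = (u + 4)(u + 2)(u + 1)u / [-21/16] = -(16/21)u^4 - (16/3)u^3 - (32/3)u^2 - (128/21)u
L_4(u) = (u + 4)(u + 2)(u + 1)(u + 1/2) / [4] = (1/4)u^4 + (15/8)u^3 + (35/8)u^2 + (15/4)u + 1
p(u) = 1179·L_0 + 77·L_1 + 3·L_2 + (-11/8)·L_3 + (-1)·L_4
Only the coefficient of u^3 is needed; take it from each L_i and combine:
1179·(1/24) + 77·(-11/12) + 3·(13/3) + (-11/8)·(-16/3) + (-1)·(15/8) = -3

-3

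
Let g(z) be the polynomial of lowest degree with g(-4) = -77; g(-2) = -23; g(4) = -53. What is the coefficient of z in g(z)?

Build the Lagrange basis polynomials:
L_0(z) = (z + 2)(z - 4) / [16] = (1/16)z^2 - (1/8)z - 1/2
L_1(z) = (z + 4)(z - 4) / [-12] = -(1/12)z^2 + 4/3
L_2(z) = (z + 4)(z + 2) / [48] = (1/48)z^2 + (1/8)z + 1/6
g(z) = (-77)·L_0 + (-23)·L_1 + (-53)·L_2
Only the coefficient of z is needed; take it from each L_i and combine:
(-77)·(-1/8) + (-23)·(0) + (-53)·(1/8) = 3

3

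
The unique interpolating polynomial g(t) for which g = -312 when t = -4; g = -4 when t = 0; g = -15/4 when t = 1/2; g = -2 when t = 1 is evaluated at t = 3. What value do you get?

Using Newton's divided-difference form:
g[-4,0] = (-4 - (-312)) / (0 - (-4)) = 77
g[0,1/2] = (-15/4 - (-4)) / (1/2 - 0) = 1/2
g[1/2,1] = (-2 - (-15/4)) / (1 - 1/2) = 7/2
g[-4,0,1/2] = (1/2 - 77) / (1/2 - (-4)) = -17
g[0,1/2,1] = (7/2 - 1/2) / (1 - 0) = 3
g[-4,0,1/2,1] = (3 - (-17)) / (1 - (-4)) = 4
g(3) = -312 + 77·(7) + (-17)·(7)·(3) + 4·(7)·(3)·(5/2) = 80

80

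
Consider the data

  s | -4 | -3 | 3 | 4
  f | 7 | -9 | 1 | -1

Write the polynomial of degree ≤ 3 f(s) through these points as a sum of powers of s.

f(s) = -(8/21)s^3 + s^2 + (107/21)s - 13

Newton's divided differences:
f[-4,-3] = (-9 - 7) / (-3 - (-4)) = -16
f[-3,3] = (1 - (-9)) / (3 - (-3)) = 5/3
f[3,4] = (-1 - 1) / (4 - 3) = -2
f[-4,-3,3] = (5/3 - (-16)) / (3 - (-4)) = 53/21
f[-3,3,4] = (-2 - 5/3) / (4 - (-3)) = -11/21
f[-4,-3,3,4] = (-11/21 - 53/21) / (4 - (-4)) = -8/21
f(s) = 7 + (-16)·(s + 4) + (53/21)·(s + 4)(s + 3) + (-8/21)·(s + 4)(s + 3)(s - 3)
Expanding: f(s) = -(8/21)s^3 + s^2 + (107/21)s - 13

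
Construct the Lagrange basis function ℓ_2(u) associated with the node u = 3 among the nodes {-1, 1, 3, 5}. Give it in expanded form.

ℓ_2(u) = (u + 1)(u - 1)(u - 5) / [(4)·(2)·(-2)]
       = (u^3 - 5u^2 - u + 5) / (-16)

ℓ_2(u) = -(1/16)u^3 + (5/16)u^2 + (1/16)u - 5/16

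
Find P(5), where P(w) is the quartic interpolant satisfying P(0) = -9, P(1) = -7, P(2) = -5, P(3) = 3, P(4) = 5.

-29

Evaluate each Lagrange basis at w = 5:
L_0(5) = (4)·(3)·(2)·(1)/[(-1)·(-2)·(-3)·(-4)] = 1
L_1(5) = (5)·(3)·(2)·(1)/[(1)·(-1)·(-2)·(-3)] = -5
L_2(5) = (5)·(4)·(2)·(1)/[(2)·(1)·(-1)·(-2)] = 10
L_3(5) = (5)·(4)·(3)·(1)/[(3)·(2)·(1)·(-1)] = -10
L_4(5) = (5)·(4)·(3)·(2)/[(4)·(3)·(2)·(1)] = 5
Sum: (-9)·(1) + (-7)·(-5) + (-5)·(10) + 3·(-10) + 5·(5) = -29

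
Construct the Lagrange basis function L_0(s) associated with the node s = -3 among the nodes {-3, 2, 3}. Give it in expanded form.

L_0(s) = (s - 2)(s - 3) / [(-5)·(-6)]
       = (s^2 - 5s + 6) / (30)

L_0(s) = (1/30)s^2 - (1/6)s + 1/5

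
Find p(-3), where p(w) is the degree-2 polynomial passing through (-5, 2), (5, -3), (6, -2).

-13/11

Evaluate each Lagrange basis at w = -3:
L_0(-3) = (-8)·(-9)/[(-10)·(-11)] = 36/55
L_1(-3) = (2)·(-9)/[(10)·(-1)] = 9/5
L_2(-3) = (2)·(-8)/[(11)·(1)] = -16/11
Sum: 2·(36/55) + (-3)·(9/5) + (-2)·(-16/11) = -13/11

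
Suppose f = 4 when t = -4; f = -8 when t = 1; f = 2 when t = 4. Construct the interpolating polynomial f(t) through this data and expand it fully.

f(t) = (43/60)t^2 - (1/4)t - 127/15

L_0(t) = (t - 1)(t - 4) / [40] = (1/40)t^2 - (1/8)t + 1/10
L_1(t) = (t + 4)(t - 4) / [-15] = -(1/15)t^2 + 16/15
L_2(t) = (t + 4)(t - 1) / [24] = (1/24)t^2 + (1/8)t - 1/6
f(t) = 4·L_0 + (-8)·L_1 + 2·L_2
  4·L_0(t) = (1/10)t^2 - (1/2)t + 2/5
  (-8)·L_1(t) = (8/15)t^2 - 128/15
  2·L_2(t) = (1/12)t^2 + (1/4)t - 1/3
Adding term by term: (43/60)t^2 - (1/4)t - 127/15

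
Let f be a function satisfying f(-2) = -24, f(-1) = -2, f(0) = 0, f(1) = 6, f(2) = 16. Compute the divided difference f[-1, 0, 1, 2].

0

f[-1,0] = (0 - (-2)) / (0 - (-1)) = 2
f[0,1] = (6 - 0) / (1 - 0) = 6
f[1,2] = (16 - 6) / (2 - 1) = 10
f[-1,0,1] = (6 - 2) / (1 - (-1)) = 2
f[0,1,2] = (10 - 6) / (2 - 0) = 2
f[-1,0,1,2] = (2 - 2) / (2 - (-1)) = 0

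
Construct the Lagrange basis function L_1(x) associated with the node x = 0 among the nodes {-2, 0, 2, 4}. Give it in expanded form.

L_1(x) = (x + 2)(x - 2)(x - 4) / [(2)·(-2)·(-4)]
       = (x^3 - 4x^2 - 4x + 16) / (16)

L_1(x) = (1/16)x^3 - (1/4)x^2 - (1/4)x + 1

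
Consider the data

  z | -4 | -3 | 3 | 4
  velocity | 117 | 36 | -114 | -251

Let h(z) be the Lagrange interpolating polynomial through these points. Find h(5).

-468

L_0(5) = (8)·(2)·(1)/[(-1)·(-7)·(-8)] = -2/7
L_1(5) = (9)·(2)·(1)/[(1)·(-6)·(-7)] = 3/7
L_2(5) = (9)·(8)·(1)/[(7)·(6)·(-1)] = -12/7
L_3(5) = (9)·(8)·(2)/[(8)·(7)·(1)] = 18/7
Sum: 117·(-2/7) + 36·(3/7) + (-114)·(-12/7) + (-251)·(18/7) = -468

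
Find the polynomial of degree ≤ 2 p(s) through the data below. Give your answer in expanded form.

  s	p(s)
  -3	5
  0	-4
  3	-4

Build the Lagrange basis polynomials:
L_0(s) = s(s - 3) / [18] = (1/18)s^2 - (1/6)s
L_1(s) = (s + 3)(s - 3) / [-9] = -(1/9)s^2 + 1
L_2(s) = (s + 3)s / [18] = (1/18)s^2 + (1/6)s
p(s) = 5·L_0 + (-4)·L_1 + (-4)·L_2
  5·L_0(s) = (5/18)s^2 - (5/6)s
  (-4)·L_1(s) = (4/9)s^2 - 4
  (-4)·L_2(s) = -(2/9)s^2 - (2/3)s
Adding term by term: (1/2)s^2 - (3/2)s - 4

p(s) = (1/2)s^2 - (3/2)s - 4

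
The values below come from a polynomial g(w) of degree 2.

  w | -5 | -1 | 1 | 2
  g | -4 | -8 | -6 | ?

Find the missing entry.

The 3 known values determine g uniquely (degree ≤ 2).
Evaluate each Lagrange basis at w = 2:
L_0(2) = (3)·(1)/[(-4)·(-6)] = 1/8
L_1(2) = (7)·(1)/[(4)·(-2)] = -7/8
L_2(2) = (7)·(3)/[(6)·(2)] = 7/4
Sum: (-4)·(1/8) + (-8)·(-7/8) + (-6)·(7/4) = -4

-4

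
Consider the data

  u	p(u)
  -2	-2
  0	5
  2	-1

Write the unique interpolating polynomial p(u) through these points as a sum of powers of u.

p(u) = -(13/8)u^2 + (1/4)u + 5

Build the Lagrange basis polynomials:
L_0(u) = u(u - 2) / [8] = (1/8)u^2 - (1/4)u
L_1(u) = (u + 2)(u - 2) / [-4] = -(1/4)u^2 + 1
L_2(u) = (u + 2)u / [8] = (1/8)u^2 + (1/4)u
p(u) = (-2)·L_0 + 5·L_1 + (-1)·L_2
  (-2)·L_0(u) = -(1/4)u^2 + (1/2)u
  5·L_1(u) = -(5/4)u^2 + 5
  (-1)·L_2(u) = -(1/8)u^2 - (1/4)u
Adding term by term: -(13/8)u^2 + (1/4)u + 5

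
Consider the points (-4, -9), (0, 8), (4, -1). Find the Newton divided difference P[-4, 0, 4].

P[-4,0] = (8 - (-9)) / (0 - (-4)) = 17/4
P[0,4] = (-1 - 8) / (4 - 0) = -9/4
P[-4,0,4] = (-9/4 - 17/4) / (4 - (-4)) = -13/16

-13/16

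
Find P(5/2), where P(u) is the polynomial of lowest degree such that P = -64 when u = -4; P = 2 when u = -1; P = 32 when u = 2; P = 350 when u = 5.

Evaluate each Lagrange basis at u = 5/2:
L_0(5/2) = (7/2)·(1/2)·(-5/2)/[(-3)·(-6)·(-9)] = 35/1296
L_1(5/2) = (13/2)·(1/2)·(-5/2)/[(3)·(-3)·(-6)] = -65/432
L_2(5/2) = (13/2)·(7/2)·(-5/2)/[(6)·(3)·(-3)] = 455/432
L_3(5/2) = (13/2)·(7/2)·(1/2)/[(9)·(6)·(3)] = 91/1296
Sum: (-64)·(35/1296) + 2·(-65/432) + 32·(455/432) + 350·(91/1296) = 225/4

225/4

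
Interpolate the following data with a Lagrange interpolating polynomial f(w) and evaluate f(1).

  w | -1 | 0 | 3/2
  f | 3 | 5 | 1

Evaluate each Lagrange basis at w = 1:
L_0(1) = (1)·(-1/2)/[(-1)·(-5/2)] = -1/5
L_1(1) = (2)·(-1/2)/[(1)·(-3/2)] = 2/3
L_2(1) = (2)·(1)/[(5/2)·(3/2)] = 8/15
Sum: 3·(-1/5) + 5·(2/3) + 1·(8/15) = 49/15

49/15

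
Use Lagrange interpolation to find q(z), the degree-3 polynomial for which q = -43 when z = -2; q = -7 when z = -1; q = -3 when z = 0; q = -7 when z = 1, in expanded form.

Build the Lagrange basis polynomials:
L_0(z) = (z + 1)z(z - 1) / [-6] = -(1/6)z^3 + (1/6)z
L_1(z) = (z + 2)z(z - 1) / [2] = (1/2)z^3 + (1/2)z^2 - z
L_2(z) = (z + 2)(z + 1)(z - 1) / [-2] = -(1/2)z^3 - z^2 + (1/2)z + 1
L_3(z) = (z + 2)(z + 1)z / [6] = (1/6)z^3 + (1/2)z^2 + (1/3)z
q(z) = (-43)·L_0 + (-7)·L_1 + (-3)·L_2 + (-7)·L_3
  (-43)·L_0(z) = (43/6)z^3 - (43/6)z
  (-7)·L_1(z) = -(7/2)z^3 - (7/2)z^2 + 7z
  (-3)·L_2(z) = (3/2)z^3 + 3z^2 - (3/2)z - 3
  (-7)·L_3(z) = -(7/6)z^3 - (7/2)z^2 - (7/3)z
Adding term by term: 4z^3 - 4z^2 - 4z - 3

q(z) = 4z^3 - 4z^2 - 4z - 3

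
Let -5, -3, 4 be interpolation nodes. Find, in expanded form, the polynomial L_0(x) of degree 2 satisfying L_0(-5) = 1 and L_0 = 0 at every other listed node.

L_0(x) = (1/18)x^2 - (1/18)x - 2/3

L_0(x) = (x + 3)(x - 4) / [(-2)·(-9)]
       = (x^2 - x - 12) / (18)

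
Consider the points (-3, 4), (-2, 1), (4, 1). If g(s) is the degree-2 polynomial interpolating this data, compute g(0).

-17/7

Evaluate each Lagrange basis at s = 0:
L_0(0) = (2)·(-4)/[(-1)·(-7)] = -8/7
L_1(0) = (3)·(-4)/[(1)·(-6)] = 2
L_2(0) = (3)·(2)/[(7)·(6)] = 1/7
Sum: 4·(-8/7) + 1·(2) + 1·(1/7) = -17/7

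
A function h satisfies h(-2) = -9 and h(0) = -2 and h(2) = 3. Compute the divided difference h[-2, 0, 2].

h[-2,0] = (-2 - (-9)) / (0 - (-2)) = 7/2
h[0,2] = (3 - (-2)) / (2 - 0) = 5/2
h[-2,0,2] = (5/2 - 7/2) / (2 - (-2)) = -1/4

-1/4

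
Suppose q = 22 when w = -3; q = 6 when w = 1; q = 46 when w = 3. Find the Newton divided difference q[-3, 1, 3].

q[-3,1] = (6 - 22) / (1 - (-3)) = -4
q[1,3] = (46 - 6) / (3 - 1) = 20
q[-3,1,3] = (20 - (-4)) / (3 - (-3)) = 4

4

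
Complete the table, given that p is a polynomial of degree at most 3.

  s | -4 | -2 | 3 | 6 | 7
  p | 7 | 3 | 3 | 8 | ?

The 4 known values determine p uniquely (degree ≤ 3).
Evaluate each Lagrange basis at s = 7:
L_0(7) = (9)·(4)·(1)/[(-2)·(-7)·(-10)] = -9/35
L_1(7) = (11)·(4)·(1)/[(2)·(-5)·(-8)] = 11/20
L_2(7) = (11)·(9)·(1)/[(7)·(5)·(-3)] = -33/35
L_3(7) = (11)·(9)·(4)/[(10)·(8)·(3)] = 33/20
Sum: 7·(-9/35) + 3·(11/20) + 3·(-33/35) + 8·(33/20) = 1431/140

1431/140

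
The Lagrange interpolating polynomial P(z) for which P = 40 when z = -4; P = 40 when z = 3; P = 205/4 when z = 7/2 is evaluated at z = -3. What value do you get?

22

Evaluate each Lagrange basis at z = -3:
L_0(-3) = (-6)·(-13/2)/[(-7)·(-15/2)] = 26/35
L_1(-3) = (1)·(-13/2)/[(7)·(-1/2)] = 13/7
L_2(-3) = (1)·(-6)/[(15/2)·(1/2)] = -8/5
Sum: 40·(26/35) + 40·(13/7) + 205/4·(-8/5) = 22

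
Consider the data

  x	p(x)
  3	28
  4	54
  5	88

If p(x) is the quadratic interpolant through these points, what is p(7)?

180

Using Newton's divided-difference form:
p[3,4] = (54 - 28) / (4 - 3) = 26
p[4,5] = (88 - 54) / (5 - 4) = 34
p[3,4,5] = (34 - 26) / (5 - 3) = 4
p(7) = 28 + 26·(4) + 4·(4)·(3) = 180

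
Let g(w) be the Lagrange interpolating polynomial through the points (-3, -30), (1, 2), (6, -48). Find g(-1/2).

-5/2

Evaluate each Lagrange basis at w = -1/2:
L_0(-1/2) = (-3/2)·(-13/2)/[(-4)·(-9)] = 13/48
L_1(-1/2) = (5/2)·(-13/2)/[(4)·(-5)] = 13/16
L_2(-1/2) = (5/2)·(-3/2)/[(9)·(5)] = -1/12
Sum: (-30)·(13/48) + 2·(13/16) + (-48)·(-1/12) = -5/2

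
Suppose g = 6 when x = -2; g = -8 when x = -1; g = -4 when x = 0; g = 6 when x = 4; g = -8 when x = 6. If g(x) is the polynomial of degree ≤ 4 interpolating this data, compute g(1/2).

Using Newton's divided-difference form:
g[-2,-1] = (-8 - 6) / (-1 - (-2)) = -14
g[-1,0] = (-4 - (-8)) / (0 - (-1)) = 4
g[0,4] = (6 - (-4)) / (4 - 0) = 5/2
g[4,6] = (-8 - 6) / (6 - 4) = -7
g[-2,-1,0] = (4 - (-14)) / (0 - (-2)) = 9
g[-1,0,4] = (5/2 - 4) / (4 - (-1)) = -3/10
g[0,4,6] = (-7 - 5/2) / (6 - 0) = -19/12
g[-2,-1,0,4] = (-3/10 - 9) / (4 - (-2)) = -31/20
g[-1,0,4,6] = (-19/12 - (-3/10)) / (6 - (-1)) = -11/60
g[-2,-1,0,4,6] = (-11/60 - (-31/20)) / (6 - (-2)) = 41/240
g(1/2) = 6 + (-14)·(5/2) + 9·(5/2)·(3/2) + (-31/20)·(5/2)·(3/2)·(1/2) + (41/240)·(5/2)·(3/2)·(1/2)·(-7/2) = 185/256

185/256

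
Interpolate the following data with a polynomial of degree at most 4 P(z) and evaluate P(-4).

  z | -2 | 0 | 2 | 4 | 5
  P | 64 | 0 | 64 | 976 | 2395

L_0(-4) = (-4)·(-6)·(-8)·(-9)/[(-2)·(-4)·(-6)·(-7)] = 36/7
L_1(-4) = (-2)·(-6)·(-8)·(-9)/[(2)·(-2)·(-4)·(-5)] = -54/5
L_2(-4) = (-2)·(-4)·(-8)·(-9)/[(4)·(2)·(-2)·(-3)] = 12
L_3(-4) = (-2)·(-4)·(-6)·(-9)/[(6)·(4)·(2)·(-1)] = -9
L_4(-4) = (-2)·(-4)·(-6)·(-8)/[(7)·(5)·(3)·(1)] = 128/35
Sum: 64·(36/7) + 0 + 64·(12) + 976·(-9) + 2395·(128/35) = 1072

1072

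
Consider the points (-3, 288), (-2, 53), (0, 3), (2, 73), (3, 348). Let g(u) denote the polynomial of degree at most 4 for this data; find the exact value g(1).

8

Evaluate each Lagrange basis at u = 1:
L_0(1) = (3)·(1)·(-1)·(-2)/[(-1)·(-3)·(-5)·(-6)] = 1/15
L_1(1) = (4)·(1)·(-1)·(-2)/[(1)·(-2)·(-4)·(-5)] = -1/5
L_2(1) = (4)·(3)·(-1)·(-2)/[(3)·(2)·(-2)·(-3)] = 2/3
L_3(1) = (4)·(3)·(1)·(-2)/[(5)·(4)·(2)·(-1)] = 3/5
L_4(1) = (4)·(3)·(1)·(-1)/[(6)·(5)·(3)·(1)] = -2/15
Sum: 288·(1/15) + 53·(-1/5) + 3·(2/3) + 73·(3/5) + 348·(-2/15) = 8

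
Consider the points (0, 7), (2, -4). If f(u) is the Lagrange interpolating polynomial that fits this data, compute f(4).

Evaluate each Lagrange basis at u = 4:
L_0(4) = (2)/[(-2)] = -1
L_1(4) = (4)/[(2)] = 2
Sum: 7·(-1) + (-4)·(2) = -15

-15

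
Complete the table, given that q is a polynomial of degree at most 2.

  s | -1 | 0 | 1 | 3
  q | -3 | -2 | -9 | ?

-47

The 3 known values determine q uniquely (degree ≤ 2).
L_0(3) = (3)·(2)/[(-1)·(-2)] = 3
L_1(3) = (4)·(2)/[(1)·(-1)] = -8
L_2(3) = (4)·(3)/[(2)·(1)] = 6
Sum: (-3)·(3) + (-2)·(-8) + (-9)·(6) = -47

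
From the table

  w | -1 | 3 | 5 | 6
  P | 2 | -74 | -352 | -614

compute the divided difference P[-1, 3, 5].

-20

P[-1,3] = (-74 - 2) / (3 - (-1)) = -19
P[3,5] = (-352 - (-74)) / (5 - 3) = -139
P[-1,3,5] = (-139 - (-19)) / (5 - (-1)) = -20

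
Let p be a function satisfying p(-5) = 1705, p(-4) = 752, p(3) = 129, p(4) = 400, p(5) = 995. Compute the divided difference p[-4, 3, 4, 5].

p[-4,3] = (129 - 752) / (3 - (-4)) = -89
p[3,4] = (400 - 129) / (4 - 3) = 271
p[4,5] = (995 - 400) / (5 - 4) = 595
p[-4,3,4] = (271 - (-89)) / (4 - (-4)) = 45
p[3,4,5] = (595 - 271) / (5 - 3) = 162
p[-4,3,4,5] = (162 - 45) / (5 - (-4)) = 13

13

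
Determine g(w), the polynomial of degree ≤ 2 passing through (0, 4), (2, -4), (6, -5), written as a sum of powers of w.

Build the Lagrange basis polynomials:
L_0(w) = (w - 2)(w - 6) / [12] = (1/12)w^2 - (2/3)w + 1
L_1(w) = w(w - 6) / [-8] = -(1/8)w^2 + (3/4)w
L_2(w) = w(w - 2) / [24] = (1/24)w^2 - (1/12)w
g(w) = 4·L_0 + (-4)·L_1 + (-5)·L_2
  4·L_0(w) = (1/3)w^2 - (8/3)w + 4
  (-4)·L_1(w) = (1/2)w^2 - 3w
  (-5)·L_2(w) = -(5/24)w^2 + (5/12)w
Adding term by term: (5/8)w^2 - (21/4)w + 4

g(w) = (5/8)w^2 - (21/4)w + 4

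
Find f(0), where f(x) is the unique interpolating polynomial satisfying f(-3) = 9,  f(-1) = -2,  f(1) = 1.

-9/4

L_0(0) = (1)·(-1)/[(-2)·(-4)] = -1/8
L_1(0) = (3)·(-1)/[(2)·(-2)] = 3/4
L_2(0) = (3)·(1)/[(4)·(2)] = 3/8
Sum: 9·(-1/8) + (-2)·(3/4) + 1·(3/8) = -9/4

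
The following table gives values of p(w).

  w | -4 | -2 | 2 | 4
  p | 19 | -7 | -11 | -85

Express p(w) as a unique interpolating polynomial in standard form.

p(w) = -w^3 - 2w^2 + 3w - 1

L_0(w) = (w + 2)(w - 2)(w - 4) / [-96] = -(1/96)w^3 + (1/24)w^2 + (1/24)w - 1/6
L_1(w) = (w + 4)(w - 2)(w - 4) / [48] = (1/48)w^3 - (1/24)w^2 - (1/3)w + 2/3
L_2(w) = (w + 4)(w + 2)(w - 4) / [-48] = -(1/48)w^3 - (1/24)w^2 + (1/3)w + 2/3
L_3(w) = (w + 4)(w + 2)(w - 2) / [96] = (1/96)w^3 + (1/24)w^2 - (1/24)w - 1/6
p(w) = 19·L_0 + (-7)·L_1 + (-11)·L_2 + (-85)·L_3
  19·L_0(w) = -(19/96)w^3 + (19/24)w^2 + (19/24)w - 19/6
  (-7)·L_1(w) = -(7/48)w^3 + (7/24)w^2 + (7/3)w - 14/3
  (-11)·L_2(w) = (11/48)w^3 + (11/24)w^2 - (11/3)w - 22/3
  (-85)·L_3(w) = -(85/96)w^3 - (85/24)w^2 + (85/24)w + 85/6
Adding term by term: -w^3 - 2w^2 + 3w - 1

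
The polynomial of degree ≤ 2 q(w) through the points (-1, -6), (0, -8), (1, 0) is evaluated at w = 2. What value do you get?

18

Using Newton's divided-difference form:
q[-1,0] = (-8 - (-6)) / (0 - (-1)) = -2
q[0,1] = (0 - (-8)) / (1 - 0) = 8
q[-1,0,1] = (8 - (-2)) / (1 - (-1)) = 5
q(2) = -6 + (-2)·(3) + 5·(3)·(2) = 18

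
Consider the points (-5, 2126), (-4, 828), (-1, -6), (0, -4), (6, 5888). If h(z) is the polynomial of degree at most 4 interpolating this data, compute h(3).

422

Evaluate each Lagrange basis at z = 3:
L_0(3) = (7)·(4)·(3)·(-3)/[(-1)·(-4)·(-5)·(-11)] = -63/55
L_1(3) = (8)·(4)·(3)·(-3)/[(1)·(-3)·(-4)·(-10)] = 12/5
L_2(3) = (8)·(7)·(3)·(-3)/[(4)·(3)·(-1)·(-7)] = -6
L_3(3) = (8)·(7)·(4)·(-3)/[(5)·(4)·(1)·(-6)] = 28/5
L_4(3) = (8)·(7)·(4)·(3)/[(11)·(10)·(7)·(6)] = 8/55
Sum: 2126·(-63/55) + 828·(12/5) + (-6)·(-6) + (-4)·(28/5) + 5888·(8/55) = 422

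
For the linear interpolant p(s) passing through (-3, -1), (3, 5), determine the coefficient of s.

The leading coefficient equals the top divided difference p[-3,3].
p[-3,3] = (5 - (-1)) / (3 - (-3)) = 1

1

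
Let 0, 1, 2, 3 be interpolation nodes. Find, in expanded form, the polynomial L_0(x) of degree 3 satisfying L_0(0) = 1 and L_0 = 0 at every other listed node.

L_0(x) = -(1/6)x^3 + x^2 - (11/6)x + 1

L_0(x) = (x - 1)(x - 2)(x - 3) / [(-1)·(-2)·(-3)]
       = (x^3 - 6x^2 + 11x - 6) / (-6)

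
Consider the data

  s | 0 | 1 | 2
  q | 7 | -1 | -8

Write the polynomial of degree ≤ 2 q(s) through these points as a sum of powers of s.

L_0(s) = (s - 1)(s - 2) / [2] = (1/2)s^2 - (3/2)s + 1
L_1(s) = s(s - 2) / [-1] = -s^2 + 2s
L_2(s) = s(s - 1) / [2] = (1/2)s^2 - (1/2)s
q(s) = 7·L_0 + (-1)·L_1 + (-8)·L_2
  7·L_0(s) = (7/2)s^2 - (21/2)s + 7
  (-1)·L_1(s) = s^2 - 2s
  (-8)·L_2(s) = -4s^2 + 4s
Adding term by term: (1/2)s^2 - (17/2)s + 7

q(s) = (1/2)s^2 - (17/2)s + 7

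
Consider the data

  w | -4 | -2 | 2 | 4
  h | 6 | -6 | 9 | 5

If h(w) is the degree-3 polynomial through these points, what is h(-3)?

Using Newton's divided-difference form:
h[-4,-2] = (-6 - 6) / (-2 - (-4)) = -6
h[-2,2] = (9 - (-6)) / (2 - (-2)) = 15/4
h[2,4] = (5 - 9) / (4 - 2) = -2
h[-4,-2,2] = (15/4 - (-6)) / (2 - (-4)) = 13/8
h[-2,2,4] = (-2 - 15/4) / (4 - (-2)) = -23/24
h[-4,-2,2,4] = (-23/24 - 13/8) / (4 - (-4)) = -31/96
h(-3) = 6 + (-6)·(1) + (13/8)·(1)·(-1) + (-31/96)·(1)·(-1)·(-5) = -311/96

-311/96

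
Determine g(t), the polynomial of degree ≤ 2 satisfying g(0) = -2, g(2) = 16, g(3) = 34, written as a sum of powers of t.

Build the Lagrange basis polynomials:
L_0(t) = (t - 2)(t - 3) / [6] = (1/6)t^2 - (5/6)t + 1
L_1(t) = t(t - 3) / [-2] = -(1/2)t^2 + (3/2)t
L_2(t) = t(t - 2) / [3] = (1/3)t^2 - (2/3)t
g(t) = (-2)·L_0 + 16·L_1 + 34·L_2
  (-2)·L_0(t) = -(1/3)t^2 + (5/3)t - 2
  16·L_1(t) = -8t^2 + 24t
  34·L_2(t) = (34/3)t^2 - (68/3)t
Adding term by term: 3t^2 + 3t - 2

g(t) = 3t^2 + 3t - 2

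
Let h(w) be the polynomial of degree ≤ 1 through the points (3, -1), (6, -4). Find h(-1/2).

Evaluate each Lagrange basis at w = -1/2:
L_0(-1/2) = (-13/2)/[(-3)] = 13/6
L_1(-1/2) = (-7/2)/[(3)] = -7/6
Sum: (-1)·(13/6) + (-4)·(-7/6) = 5/2

5/2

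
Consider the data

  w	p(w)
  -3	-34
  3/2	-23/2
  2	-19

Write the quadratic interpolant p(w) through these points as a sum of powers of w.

p(w) = -4w^2 - w - 1

L_0(w) = (w - 3/2)(w - 2) / [45/2] = (2/45)w^2 - (7/45)w + 2/15
L_1(w) = (w + 3)(w - 2) / [-9/4] = -(4/9)w^2 - (4/9)w + 8/3
L_2(w) = (w + 3)(w - 3/2) / [5/2] = (2/5)w^2 + (3/5)w - 9/5
p(w) = (-34)·L_0 + (-23/2)·L_1 + (-19)·L_2
  (-34)·L_0(w) = -(68/45)w^2 + (238/45)w - 68/15
  (-23/2)·L_1(w) = (46/9)w^2 + (46/9)w - 92/3
  (-19)·L_2(w) = -(38/5)w^2 - (57/5)w + 171/5
Adding term by term: -4w^2 - w - 1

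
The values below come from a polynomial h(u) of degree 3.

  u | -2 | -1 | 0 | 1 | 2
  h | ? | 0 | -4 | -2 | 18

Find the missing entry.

The 4 known values determine h uniquely (degree ≤ 3).
Evaluate each Lagrange basis at u = -2:
L_0(-2) = (-2)·(-3)·(-4)/[(-1)·(-2)·(-3)] = 4
L_1(-2) = (-1)·(-3)·(-4)/[(1)·(-1)·(-2)] = -6
L_2(-2) = (-1)·(-2)·(-4)/[(2)·(1)·(-1)] = 4
L_3(-2) = (-1)·(-2)·(-3)/[(3)·(2)·(1)] = -1
Sum: 0 + (-4)·(-6) + (-2)·(4) + 18·(-1) = -2

-2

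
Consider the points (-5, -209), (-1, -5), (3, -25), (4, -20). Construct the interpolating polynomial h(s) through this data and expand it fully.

h(s) = s^3 - 4s^2 - 4s - 4

Build the Lagrange basis polynomials:
L_0(s) = (s + 1)(s - 3)(s - 4) / [-288] = -(1/288)s^3 + (1/48)s^2 - (5/288)s - 1/24
L_1(s) = (s + 5)(s - 3)(s - 4) / [80] = (1/80)s^3 - (1/40)s^2 - (23/80)s + 3/4
L_2(s) = (s + 5)(s + 1)(s - 4) / [-32] = -(1/32)s^3 - (1/16)s^2 + (19/32)s + 5/8
L_3(s) = (s + 5)(s + 1)(s - 3) / [45] = (1/45)s^3 + (1/15)s^2 - (13/45)s - 1/3
h(s) = (-209)·L_0 + (-5)·L_1 + (-25)·L_2 + (-20)·L_3
  (-209)·L_0(s) = (209/288)s^3 - (209/48)s^2 + (1045/288)s + 209/24
  (-5)·L_1(s) = -(1/16)s^3 + (1/8)s^2 + (23/16)s - 15/4
  (-25)·L_2(s) = (25/32)s^3 + (25/16)s^2 - (475/32)s - 125/8
  (-20)·L_3(s) = -(4/9)s^3 - (4/3)s^2 + (52/9)s + 20/3
Adding term by term: s^3 - 4s^2 - 4s - 4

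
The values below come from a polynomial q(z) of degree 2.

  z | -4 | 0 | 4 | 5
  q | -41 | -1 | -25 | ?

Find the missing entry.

-41

The 3 known values determine q uniquely (degree ≤ 2).
Evaluate each Lagrange basis at z = 5:
L_0(5) = (5)·(1)/[(-4)·(-8)] = 5/32
L_1(5) = (9)·(1)/[(4)·(-4)] = -9/16
L_2(5) = (9)·(5)/[(8)·(4)] = 45/32
Sum: (-41)·(5/32) + (-1)·(-9/16) + (-25)·(45/32) = -41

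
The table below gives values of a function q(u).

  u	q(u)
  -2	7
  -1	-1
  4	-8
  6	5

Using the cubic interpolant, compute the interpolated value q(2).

L_0(2) = (3)·(-2)·(-4)/[(-1)·(-6)·(-8)] = -1/2
L_1(2) = (4)·(-2)·(-4)/[(1)·(-5)·(-7)] = 32/35
L_2(2) = (4)·(3)·(-4)/[(6)·(5)·(-2)] = 4/5
L_3(2) = (4)·(3)·(-2)/[(8)·(7)·(2)] = -3/14
Sum: 7·(-1/2) + (-1)·(32/35) + (-8)·(4/5) + 5·(-3/14) = -416/35

-416/35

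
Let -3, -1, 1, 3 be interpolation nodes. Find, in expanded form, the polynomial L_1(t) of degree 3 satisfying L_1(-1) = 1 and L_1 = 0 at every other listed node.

L_1(t) = (1/16)t^3 - (1/16)t^2 - (9/16)t + 9/16

L_1(t) = (t + 3)(t - 1)(t - 3) / [(2)·(-2)·(-4)]
       = (t^3 - t^2 - 9t + 9) / (16)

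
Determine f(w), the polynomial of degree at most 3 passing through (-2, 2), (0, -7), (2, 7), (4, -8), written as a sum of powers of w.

Build the Lagrange basis polynomials:
L_0(w) = w(w - 2)(w - 4) / [-48] = -(1/48)w^3 + (1/8)w^2 - (1/6)w
L_1(w) = (w + 2)(w - 2)(w - 4) / [16] = (1/16)w^3 - (1/4)w^2 - (1/4)w + 1
L_2(w) = (w + 2)w(w - 4) / [-16] = -(1/16)w^3 + (1/8)w^2 + (1/2)w
L_3(w) = (w + 2)w(w - 2) / [48] = (1/48)w^3 - (1/12)w
f(w) = 2·L_0 + (-7)·L_1 + 7·L_2 + (-8)·L_3
  2·L_0(w) = -(1/24)w^3 + (1/4)w^2 - (1/3)w
  (-7)·L_1(w) = -(7/16)w^3 + (7/4)w^2 + (7/4)w - 7
  7·L_2(w) = -(7/16)w^3 + (7/8)w^2 + (7/2)w
  (-8)·L_3(w) = -(1/6)w^3 + (2/3)w
Adding term by term: -(13/12)w^3 + (23/8)w^2 + (67/12)w - 7

f(w) = -(13/12)w^3 + (23/8)w^2 + (67/12)w - 7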